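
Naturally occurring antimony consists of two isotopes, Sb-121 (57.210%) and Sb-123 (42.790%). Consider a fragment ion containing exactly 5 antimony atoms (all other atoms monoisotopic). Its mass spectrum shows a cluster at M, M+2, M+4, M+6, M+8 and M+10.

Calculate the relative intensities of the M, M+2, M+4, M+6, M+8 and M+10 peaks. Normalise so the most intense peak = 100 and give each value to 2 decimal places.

17.88 : 66.85 : 100.00 : 74.79 : 27.97 : 4.18

The 5 Sb atoms are independent, so intensities follow the terms of (0.57210 + 0.42790)^5.
P(M) = 0.57210^5 = 0.061286
P(M+2) = 5 × 0.57210^4 × 0.42790^1 = 0.229192
P(M+4) = 10 × 0.57210^3 × 0.42790^2 = 0.342847
P(M+6) = 10 × 0.57210^2 × 0.42790^3 = 0.256431
P(M+8) = 5 × 0.57210^1 × 0.42790^4 = 0.095898
P(M+10) = 0.42790^5 = 0.014345
The M+4 peak is largest (0.342847); scaling to 100 gives 17.88 : 66.85 : 100.00 : 74.79 : 27.97 : 4.18.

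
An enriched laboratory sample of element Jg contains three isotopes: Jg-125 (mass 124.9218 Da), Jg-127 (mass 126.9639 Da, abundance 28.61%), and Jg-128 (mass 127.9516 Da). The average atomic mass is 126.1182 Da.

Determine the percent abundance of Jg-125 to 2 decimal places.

The remaining 71.39% is split between Jg-125 (fraction x) and Jg-128 (fraction 0.7139 − x).
Substituting: 124.9218x + 127.9516(0.7139 − x) = 89.79382821
(124.9218 − 127.9516)x = -1.55081903  ⇒  x = 0.51186, y = 0.20204
Jg-125: 51.19%, Jg-128: 20.20%.

51.19%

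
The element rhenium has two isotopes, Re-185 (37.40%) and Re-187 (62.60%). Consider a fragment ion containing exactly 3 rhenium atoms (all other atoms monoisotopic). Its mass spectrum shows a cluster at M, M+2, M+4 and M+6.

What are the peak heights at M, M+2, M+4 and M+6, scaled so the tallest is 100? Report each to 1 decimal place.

Expanding (0.3740 + 0.6260)^3:
P(M) = 0.3740^3 = 0.052314
P(M+2) = 3 × 0.3740^2 × 0.6260^1 = 0.262687
P(M+4) = 3 × 0.3740^1 × 0.6260^2 = 0.439685
P(M+6) = 0.6260^3 = 0.245314
The M+4 peak is largest (0.439685); scaling to 100 gives 11.9 : 59.7 : 100.0 : 55.8.

11.9 : 59.7 : 100.0 : 55.8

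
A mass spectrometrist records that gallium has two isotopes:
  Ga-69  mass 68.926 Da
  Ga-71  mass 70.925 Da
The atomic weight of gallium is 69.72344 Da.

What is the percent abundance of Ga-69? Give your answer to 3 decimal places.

60.108%

With x = fraction of Ga-69 (so Ga-71 is 1 − x):
68.926·x + 70.925·(1 − x) = 69.72344
(68.926 − 70.925)·x = 69.72344 − 70.925
x = -1.20156 / -1.999 = 0.60108 → 60.108% Ga-69, 39.892% Ga-71.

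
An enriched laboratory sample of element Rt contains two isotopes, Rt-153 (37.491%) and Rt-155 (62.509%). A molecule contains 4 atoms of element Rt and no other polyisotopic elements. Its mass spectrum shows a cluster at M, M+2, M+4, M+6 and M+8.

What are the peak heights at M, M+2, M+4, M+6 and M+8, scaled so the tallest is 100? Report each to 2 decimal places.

Each Rt atom is independently Rt-153 (p = 0.37491) or Rt-155 (q = 0.62509); the cluster is the binomial expansion (p + q)^4.
P(M) = 0.37491^4 = 0.019756
P(M+2) = 4 × 0.37491^3 × 0.62509^1 = 0.131760
P(M+4) = 6 × 0.37491^2 × 0.62509^2 = 0.329527
P(M+6) = 4 × 0.37491^1 × 0.62509^3 = 0.366281
P(M+8) = 0.62509^4 = 0.152676
The M+6 peak is largest (0.366281); scaling to 100 gives 5.39 : 35.97 : 89.97 : 100.00 : 41.68.

5.39 : 35.97 : 89.97 : 100.00 : 41.68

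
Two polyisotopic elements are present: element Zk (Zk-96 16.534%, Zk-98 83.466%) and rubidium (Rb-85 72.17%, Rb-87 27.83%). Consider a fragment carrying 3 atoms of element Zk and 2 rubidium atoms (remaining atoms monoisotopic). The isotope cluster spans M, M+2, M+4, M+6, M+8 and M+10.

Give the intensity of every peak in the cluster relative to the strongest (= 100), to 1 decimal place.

0.5 : 8.4 : 46.5 : 100.0 : 58.2 : 10.1

Element Zk pattern (n=3): 0.00451995 : 0.06845209 : 0.34555596 : 0.581472
Rubidium pattern (n=2): 0.52085089 : 0.40169822 : 0.07745089
Convolve the two distributions (both contribute in 2-u steps):
  M: 0.00451995×0.52085089 = 0.002354
  M+2: 0.00451995×0.40169822 + 0.06845209×0.52085089 = 0.037469
  M+4: 0.00451995×0.07745089 + 0.06845209×0.40169822 + 0.34555596×0.52085089 = 0.207830
  M+6: 0.06845209×0.07745089 + 0.34555596×0.40169822 + 0.581472×0.52085089 = 0.446971
  M+8: 0.34555596×0.07745089 + 0.581472×0.40169822 = 0.260340
  M+10: 0.581472×0.07745089 = 0.045036
Scale to base peak (0.446971) = 100: 0.5 : 8.4 : 46.5 : 100.0 : 58.2 : 10.1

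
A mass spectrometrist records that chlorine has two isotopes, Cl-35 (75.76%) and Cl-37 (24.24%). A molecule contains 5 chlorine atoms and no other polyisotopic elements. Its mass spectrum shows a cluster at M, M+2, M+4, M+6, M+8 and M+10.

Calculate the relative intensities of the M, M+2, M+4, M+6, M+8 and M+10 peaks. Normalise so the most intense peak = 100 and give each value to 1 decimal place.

Expanding (0.7576 + 0.2424)^5:
P(M) = 0.7576^5 = 0.249574
P(M+2) = 5 × 0.7576^4 × 0.2424^1 = 0.399266
P(M+4) = 10 × 0.7576^3 × 0.2424^2 = 0.255497
P(M+6) = 10 × 0.7576^2 × 0.2424^3 = 0.081748
P(M+8) = 5 × 0.7576^1 × 0.2424^4 = 0.013078
P(M+10) = 0.2424^5 = 0.000837
The M+2 peak is largest (0.399266); scaling to 100 gives 62.5 : 100.0 : 64.0 : 20.5 : 3.3 : 0.2.

62.5 : 100.0 : 64.0 : 20.5 : 3.3 : 0.2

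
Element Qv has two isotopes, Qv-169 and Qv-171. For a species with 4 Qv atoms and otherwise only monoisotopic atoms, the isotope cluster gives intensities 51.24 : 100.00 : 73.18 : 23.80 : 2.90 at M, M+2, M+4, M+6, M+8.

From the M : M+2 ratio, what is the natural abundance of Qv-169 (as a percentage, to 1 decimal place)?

Let p = fractional abundance of Qv-169. I(M+2)/I(M) = [C(4,1)·p^3·(1−p)] / p^4 = 4·(1−p)/p = 100.00/51.24 = 1.9516
(1−p)/p = 1.9516/4 = 0.4879  ⇒  p = 1/(1 + 0.4879) = 0.6721
Qv-169: 67.2%, Qv-171: 32.8%.

67.2%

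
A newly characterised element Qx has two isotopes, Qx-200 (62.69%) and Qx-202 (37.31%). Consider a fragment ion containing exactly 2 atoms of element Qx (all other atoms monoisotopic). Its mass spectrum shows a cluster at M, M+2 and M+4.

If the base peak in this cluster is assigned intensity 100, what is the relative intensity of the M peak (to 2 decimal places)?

Binomial terms of (0.6269 + 0.3731)^2: M 0.3930, M+2 0.4678, M+4 0.1392 → M+2 is the base peak.
P(M+2) = C(2,1) × 0.6269^1 × 0.3731^1 = 2 × 0.6269 × 0.3731 = 0.467793 (base)
P(M) = C(2,0) × 0.6269^2 × 0.3731^0 = 1 × 0.39300361 × 1.0000 = 0.393004
Relative intensity = 0.393004 / 0.467793 × 100 = 84.01

84.01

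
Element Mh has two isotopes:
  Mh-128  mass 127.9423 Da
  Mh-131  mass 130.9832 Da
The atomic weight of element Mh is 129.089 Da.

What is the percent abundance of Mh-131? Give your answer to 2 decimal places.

With x = fraction of Mh-128 (so Mh-131 is 1 − x):
127.9423·x + 130.9832·(1 − x) = 129.089
(127.9423 − 130.9832)·x = 129.089 − 130.9832
x = -1.8942 / -3.0409 = 0.62291 → 62.29% Mh-128, 37.71% Mh-131.

37.71%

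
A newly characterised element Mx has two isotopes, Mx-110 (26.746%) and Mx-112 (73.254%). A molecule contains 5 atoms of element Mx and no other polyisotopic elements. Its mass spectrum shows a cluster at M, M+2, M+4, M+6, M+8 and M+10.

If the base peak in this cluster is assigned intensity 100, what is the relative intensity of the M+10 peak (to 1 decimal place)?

Term probabilities: M 0.0014, M+2 0.0187, M+4 0.1027, M+6 0.2812, M+8 0.3851, M+10 0.2109. Base peak = M+8.
P(M+8) = C(5,4) × 0.26746^1 × 0.73254^4 = 5 × 0.26746 × 0.2879555 = 0.385083 (base)
P(M+10) = C(5,5) × 0.26746^0 × 0.73254^5 = 1 × 1.0000 × 0.21093892 = 0.210939
Relative intensity = 0.210939 / 0.385083 × 100 = 54.8

54.8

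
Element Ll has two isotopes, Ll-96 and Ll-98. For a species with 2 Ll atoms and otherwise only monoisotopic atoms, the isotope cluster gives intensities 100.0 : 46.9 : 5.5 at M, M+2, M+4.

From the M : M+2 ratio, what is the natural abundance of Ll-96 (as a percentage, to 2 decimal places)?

Let p = fractional abundance of Ll-96. I(M+2)/I(M) = [C(2,1)·p^1·(1−p)] / p^2 = 2·(1−p)/p = 46.9/100.0 = 0.4690
(1−p)/p = 0.4690/2 = 0.2345  ⇒  p = 1/(1 + 0.2345) = 0.8100
Ll-96: 81.00%, Ll-98: 19.00%.

81.00%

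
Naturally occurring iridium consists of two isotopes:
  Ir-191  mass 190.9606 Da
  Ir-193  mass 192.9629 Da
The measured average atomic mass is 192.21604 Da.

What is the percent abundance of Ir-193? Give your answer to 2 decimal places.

Writing the weighted mean with unknown fraction x of Ir-191:
190.9606·x + 192.9629·(1 − x) = 192.21604
(190.9606 − 192.9629)·x = 192.21604 − 192.9629
x = -0.74686 / -2.0023 = 0.37300 → 37.30% Ir-191, 62.70% Ir-193.

62.70%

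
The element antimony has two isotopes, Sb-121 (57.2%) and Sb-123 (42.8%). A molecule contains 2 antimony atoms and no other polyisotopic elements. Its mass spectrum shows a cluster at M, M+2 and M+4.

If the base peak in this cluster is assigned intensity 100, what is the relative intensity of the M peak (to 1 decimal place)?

Term probabilities: M 0.3272, M+2 0.4896, M+4 0.1832. Base peak = M+2.
P(M+2) = C(2,1) × 0.572^1 × 0.428^1 = 2 × 0.5720 × 0.4280 = 0.489632 (base)
P(M) = C(2,0) × 0.572^2 × 0.428^0 = 1 × 0.327184 × 1.0000 = 0.327184
Relative intensity = 0.327184 / 0.489632 × 100 = 66.8

66.8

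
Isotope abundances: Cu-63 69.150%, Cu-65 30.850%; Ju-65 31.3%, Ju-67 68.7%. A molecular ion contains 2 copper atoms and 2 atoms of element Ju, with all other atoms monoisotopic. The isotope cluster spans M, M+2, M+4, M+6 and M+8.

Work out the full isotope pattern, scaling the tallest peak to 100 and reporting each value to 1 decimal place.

Copper pattern (n=2): 0.47817225 : 0.4266555 : 0.09517225
Element Ju pattern (n=2): 0.097969 : 0.430062 : 0.471969
Convolve the two distributions (both contribute in 2-u steps):
  M: 0.47817225×0.097969 = 0.046846
  M+2: 0.47817225×0.430062 + 0.4266555×0.097969 = 0.247443
  M+4: 0.47817225×0.471969 + 0.4266555×0.430062 + 0.09517225×0.097969 = 0.418495
  M+6: 0.4266555×0.471969 + 0.09517225×0.430062 = 0.242298
  M+8: 0.09517225×0.471969 = 0.044918
Scale to base peak (0.418495) = 100: 11.2 : 59.1 : 100.0 : 57.9 : 10.7

11.2 : 59.1 : 100.0 : 57.9 : 10.7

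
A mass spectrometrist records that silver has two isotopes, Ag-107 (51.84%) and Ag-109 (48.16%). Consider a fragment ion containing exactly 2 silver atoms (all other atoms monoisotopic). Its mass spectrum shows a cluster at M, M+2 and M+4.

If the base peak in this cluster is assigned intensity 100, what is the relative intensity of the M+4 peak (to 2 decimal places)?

46.45

Term probabilities: M 0.2687, M+2 0.4993, M+4 0.2319. Base peak = M+2.
P(M+2) = C(2,1) × 0.5184^1 × 0.4816^1 = 2 × 0.5184 × 0.4816 = 0.499323 (base)
P(M+4) = C(2,2) × 0.5184^0 × 0.4816^2 = 1 × 1.0000 × 0.23193856 = 0.231939
Relative intensity = 0.231939 / 0.499323 × 100 = 46.45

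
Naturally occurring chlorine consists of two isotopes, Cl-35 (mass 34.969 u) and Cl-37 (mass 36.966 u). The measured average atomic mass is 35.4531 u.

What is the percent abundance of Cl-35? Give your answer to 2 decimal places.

With x = fraction of Cl-35 (so Cl-37 is 1 − x):
34.969·x + 36.966·(1 − x) = 35.4531
(34.969 − 36.966)·x = 35.4531 − 36.966
x = -1.5129 / -1.997 = 0.75759 → 75.76% Cl-35, 24.24% Cl-37.

75.76%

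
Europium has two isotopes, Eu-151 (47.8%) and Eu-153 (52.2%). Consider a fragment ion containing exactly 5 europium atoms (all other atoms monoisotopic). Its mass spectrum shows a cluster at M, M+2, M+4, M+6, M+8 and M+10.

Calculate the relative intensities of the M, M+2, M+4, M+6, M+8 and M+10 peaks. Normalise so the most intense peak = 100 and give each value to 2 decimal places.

The 5 Eu atoms are independent, so intensities follow the terms of (0.478 + 0.522)^5.
P(M) = 0.478^5 = 0.024954
P(M+2) = 5 × 0.478^4 × 0.522^1 = 0.136255
P(M+4) = 10 × 0.478^3 × 0.522^2 = 0.297594
P(M+6) = 10 × 0.478^2 × 0.522^3 = 0.324988
P(M+8) = 5 × 0.478^1 × 0.522^4 = 0.177452
P(M+10) = 0.522^5 = 0.038757
The M+6 peak is largest (0.324988); scaling to 100 gives 7.68 : 41.93 : 91.57 : 100.00 : 54.60 : 11.93.

7.68 : 41.93 : 91.57 : 100.00 : 54.60 : 11.93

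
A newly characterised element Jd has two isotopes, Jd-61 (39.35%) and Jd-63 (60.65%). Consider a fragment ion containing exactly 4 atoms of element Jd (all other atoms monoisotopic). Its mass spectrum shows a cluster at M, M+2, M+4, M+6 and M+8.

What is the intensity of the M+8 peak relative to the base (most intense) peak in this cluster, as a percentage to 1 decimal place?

38.5%

(0.3935 + 0.6065)^4 gives M 0.0240, M+2 0.1478, M+4 0.3417, M+6 0.3512, M+8 0.1353; the largest is M+6.
P(M+6) = C(4,3) × 0.3935^1 × 0.6065^3 = 4 × 0.3935 × 0.22309632 = 0.351154 (base)
P(M+8) = C(4,4) × 0.3935^0 × 0.6065^4 = 1 × 1.0000 × 0.13530792 = 0.135308
Relative intensity = 0.135308 / 0.351154 × 100 = 38.5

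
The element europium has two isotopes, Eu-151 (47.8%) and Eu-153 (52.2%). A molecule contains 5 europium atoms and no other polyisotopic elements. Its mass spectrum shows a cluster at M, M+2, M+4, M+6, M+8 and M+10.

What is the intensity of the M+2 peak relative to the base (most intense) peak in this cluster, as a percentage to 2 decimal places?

41.93%

(0.478 + 0.522)^5 gives M 0.0250, M+2 0.1363, M+4 0.2976, M+6 0.3250, M+8 0.1775, M+10 0.0388; the largest is M+6.
P(M+6) = C(5,3) × 0.478^2 × 0.522^3 = 10 × 0.228484 × 0.14223665 = 0.324988 (base)
P(M+2) = C(5,1) × 0.478^4 × 0.522^1 = 5 × 0.05220494 × 0.5220 = 0.136255
Relative intensity = 0.136255 / 0.324988 × 100 = 41.93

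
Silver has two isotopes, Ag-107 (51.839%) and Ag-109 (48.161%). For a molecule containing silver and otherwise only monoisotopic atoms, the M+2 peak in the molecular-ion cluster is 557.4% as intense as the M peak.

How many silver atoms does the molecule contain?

The M+2/M ratio from n Ag atoms is n · q/p = n · 0.48161/0.51839.
n = 5.574 × 0.51839/0.48161 = 6.00 ≈ 6

6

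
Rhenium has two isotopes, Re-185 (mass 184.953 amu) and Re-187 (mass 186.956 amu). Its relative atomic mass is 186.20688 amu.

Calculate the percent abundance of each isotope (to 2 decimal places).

Let x be the fractional abundance of Re-185; then Re-187 has abundance 1 − x.
184.953·x + 186.956·(1 − x) = 186.20688
(184.953 − 186.956)·x = 186.20688 − 186.956
x = -0.74912 / -2.003 = 0.37400 → 37.40% Re-185, 62.60% Re-187.

Re-185: 37.40%, Re-187: 62.60%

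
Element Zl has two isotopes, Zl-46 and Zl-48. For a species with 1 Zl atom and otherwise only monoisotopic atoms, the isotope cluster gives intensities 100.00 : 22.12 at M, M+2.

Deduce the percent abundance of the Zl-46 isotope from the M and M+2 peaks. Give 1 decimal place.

81.9%

Let p = fractional abundance of Zl-46. I(M+2)/I(M) = [C(1,1)·p^0·(1−p)] / p^1 = 1·(1−p)/p = 22.12/100.00 = 0.2212
(1−p)/p = 0.2212/1 = 0.2212  ⇒  p = 1/(1 + 0.2212) = 0.8189
Zl-46: 81.9%, Zl-48: 18.1%.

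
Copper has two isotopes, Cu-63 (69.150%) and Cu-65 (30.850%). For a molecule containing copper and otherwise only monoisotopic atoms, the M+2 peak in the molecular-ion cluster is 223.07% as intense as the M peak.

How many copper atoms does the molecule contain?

5

For n independent Cu atoms, I(M+2)/I(M) = n · (abundance Cu-65) / (abundance Cu-63) = n · 0.30850/0.69150.
n = 2.2307 × 0.69150/0.30850 = 5.00 ≈ 5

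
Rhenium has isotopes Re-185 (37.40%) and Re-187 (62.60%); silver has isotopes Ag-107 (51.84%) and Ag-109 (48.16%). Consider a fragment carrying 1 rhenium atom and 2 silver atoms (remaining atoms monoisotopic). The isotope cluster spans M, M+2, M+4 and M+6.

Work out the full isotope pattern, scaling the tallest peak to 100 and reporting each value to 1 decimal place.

25.2 : 88.9 : 100.0 : 36.4

Rhenium pattern (n=1): 0.3740 : 0.6260
Silver pattern (n=2): 0.26873856 : 0.49932288 : 0.23193856
Convolve the two distributions (both contribute in 2-u steps):
  M: 0.3740×0.26873856 = 0.100508
  M+2: 0.3740×0.49932288 + 0.6260×0.26873856 = 0.354977
  M+4: 0.3740×0.23193856 + 0.6260×0.49932288 = 0.399321
  M+6: 0.6260×0.23193856 = 0.145194
Scale to base peak (0.399321) = 100: 25.2 : 88.9 : 100.0 : 36.4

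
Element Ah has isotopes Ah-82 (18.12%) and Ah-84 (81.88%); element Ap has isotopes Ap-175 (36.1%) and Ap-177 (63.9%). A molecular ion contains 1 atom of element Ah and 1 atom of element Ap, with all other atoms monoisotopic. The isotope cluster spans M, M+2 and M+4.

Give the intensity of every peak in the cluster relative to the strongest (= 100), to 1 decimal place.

12.5 : 78.6 : 100.0

Element Ah pattern (n=1): 0.1812 : 0.8188
Element Ap pattern (n=1): 0.3610 : 0.6390
Convolve the two distributions (both contribute in 2-u steps):
  M: 0.1812×0.3610 = 0.065413
  M+2: 0.1812×0.6390 + 0.8188×0.3610 = 0.411374
  M+4: 0.8188×0.6390 = 0.523213
Scale to base peak (0.523213) = 100: 12.5 : 78.6 : 100.0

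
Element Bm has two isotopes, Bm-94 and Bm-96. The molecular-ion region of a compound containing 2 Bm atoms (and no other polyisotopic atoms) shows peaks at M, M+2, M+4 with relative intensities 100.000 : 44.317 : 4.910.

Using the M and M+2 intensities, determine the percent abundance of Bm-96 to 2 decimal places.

18.14%

Let p = fractional abundance of Bm-94. I(M+2)/I(M) = [C(2,1)·p^1·(1−p)] / p^2 = 2·(1−p)/p = 44.317/100.000 = 0.4432
(1−p)/p = 0.4432/2 = 0.2216  ⇒  p = 1/(1 + 0.2216) = 0.8186
Bm-94: 81.86%, Bm-96: 18.14%.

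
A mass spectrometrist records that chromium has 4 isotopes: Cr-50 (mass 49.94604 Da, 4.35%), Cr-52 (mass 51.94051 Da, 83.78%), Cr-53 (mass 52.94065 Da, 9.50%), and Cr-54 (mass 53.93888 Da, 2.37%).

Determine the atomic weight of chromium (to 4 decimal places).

51.9961 Da

Average mass = Σ (abundance × isotope mass) = 0.0435 × 49.94604 + 0.8378 × 51.94051 + 0.0950 × 52.94065 + 0.0237 × 53.93888
= 2.172653 + 43.515759 + 5.029362 + 1.278351 = 51.996125 Da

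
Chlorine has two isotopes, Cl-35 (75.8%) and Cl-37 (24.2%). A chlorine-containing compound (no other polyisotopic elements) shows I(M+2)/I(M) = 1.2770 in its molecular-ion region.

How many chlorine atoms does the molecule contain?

With n Cl atoms, P(M+2)/P(M) = C(n,1)·p^(n−1)q / p^n = n·q/p = n · 0.242/0.758.
n = 1.2770 × 0.758/0.242 = 4.00 ≈ 4

4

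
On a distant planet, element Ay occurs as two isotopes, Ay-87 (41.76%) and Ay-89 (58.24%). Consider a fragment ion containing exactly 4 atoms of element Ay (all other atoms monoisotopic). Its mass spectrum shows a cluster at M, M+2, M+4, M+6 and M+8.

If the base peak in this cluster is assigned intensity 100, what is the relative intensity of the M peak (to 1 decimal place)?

8.6

Term probabilities: M 0.0304, M+2 0.1697, M+4 0.3549, M+6 0.3300, M+8 0.1150. Base peak = M+4.
P(M+4) = C(4,2) × 0.4176^2 × 0.5824^2 = 6 × 0.17438976 × 0.33918976 = 0.354907 (base)
P(M) = C(4,0) × 0.4176^4 × 0.5824^0 = 1 × 0.03041179 × 1.0000 = 0.030412
Relative intensity = 0.030412 / 0.354907 × 100 = 8.6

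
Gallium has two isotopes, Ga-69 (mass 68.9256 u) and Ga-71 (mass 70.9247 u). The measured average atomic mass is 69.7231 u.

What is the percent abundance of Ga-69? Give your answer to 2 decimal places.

60.11%

Writing the weighted mean with unknown fraction x of Ga-69:
68.9256·x + 70.9247·(1 − x) = 69.7231
(68.9256 − 70.9247)·x = 69.7231 − 70.9247
x = -1.2016 / -1.9991 = 0.60107 → 60.11% Ga-69, 39.89% Ga-71.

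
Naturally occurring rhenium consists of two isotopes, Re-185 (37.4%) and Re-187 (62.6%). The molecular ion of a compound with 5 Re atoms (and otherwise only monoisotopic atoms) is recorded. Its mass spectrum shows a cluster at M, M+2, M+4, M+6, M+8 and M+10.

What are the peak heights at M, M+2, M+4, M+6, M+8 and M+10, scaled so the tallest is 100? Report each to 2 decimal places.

2.13 : 17.85 : 59.74 : 100.00 : 83.69 : 28.02

Each Re atom is independently Re-185 (p = 0.374) or Re-187 (q = 0.626); the cluster is the binomial expansion (p + q)^5.
P(M) = 0.374^5 = 0.007317
P(M+2) = 5 × 0.374^4 × 0.626^1 = 0.061239
P(M+4) = 10 × 0.374^3 × 0.626^2 = 0.205005
P(M+6) = 10 × 0.374^2 × 0.626^3 = 0.343136
P(M+8) = 5 × 0.374^1 × 0.626^4 = 0.287170
P(M+10) = 0.626^5 = 0.096133
The M+6 peak is largest (0.343136); scaling to 100 gives 2.13 : 17.85 : 59.74 : 100.00 : 83.69 : 28.02.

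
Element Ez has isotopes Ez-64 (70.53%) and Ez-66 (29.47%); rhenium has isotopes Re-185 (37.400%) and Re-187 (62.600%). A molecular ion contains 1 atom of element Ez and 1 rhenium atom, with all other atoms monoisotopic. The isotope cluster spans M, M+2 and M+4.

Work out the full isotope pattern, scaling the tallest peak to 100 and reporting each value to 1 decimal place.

47.8 : 100.0 : 33.4

Element Ez pattern (n=1): 0.7053 : 0.2947
Rhenium pattern (n=1): 0.3740 : 0.6260
Convolve the two distributions (both contribute in 2-u steps):
  M: 0.7053×0.3740 = 0.263782
  M+2: 0.7053×0.6260 + 0.2947×0.3740 = 0.551736
  M+4: 0.2947×0.6260 = 0.184482
Scale to base peak (0.551736) = 100: 47.8 : 100.0 : 33.4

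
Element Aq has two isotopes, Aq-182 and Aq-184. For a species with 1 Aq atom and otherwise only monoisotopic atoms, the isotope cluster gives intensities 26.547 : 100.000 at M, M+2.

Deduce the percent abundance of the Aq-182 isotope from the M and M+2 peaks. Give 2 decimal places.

Let p = fractional abundance of Aq-182. I(M+2)/I(M) = [C(1,1)·p^0·(1−p)] / p^1 = 1·(1−p)/p = 100.000/26.547 = 3.7669
(1−p)/p = 3.7669/1 = 3.7669  ⇒  p = 1/(1 + 3.7669) = 0.2098
Aq-182: 20.98%, Aq-184: 79.02%.

20.98%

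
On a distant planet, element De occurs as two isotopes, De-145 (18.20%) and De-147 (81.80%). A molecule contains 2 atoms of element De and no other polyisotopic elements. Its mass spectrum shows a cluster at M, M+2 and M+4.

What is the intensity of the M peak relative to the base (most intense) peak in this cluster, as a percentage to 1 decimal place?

5.0%

Binomial terms of (0.1820 + 0.8180)^2: M 0.0331, M+2 0.2978, M+4 0.6691 → M+4 is the base peak.
P(M+4) = C(2,2) × 0.1820^0 × 0.8180^2 = 1 × 1.0000 × 0.669124 = 0.669124 (base)
P(M) = C(2,0) × 0.1820^2 × 0.8180^0 = 1 × 0.033124 × 1.0000 = 0.033124
Relative intensity = 0.033124 / 0.669124 × 100 = 5.0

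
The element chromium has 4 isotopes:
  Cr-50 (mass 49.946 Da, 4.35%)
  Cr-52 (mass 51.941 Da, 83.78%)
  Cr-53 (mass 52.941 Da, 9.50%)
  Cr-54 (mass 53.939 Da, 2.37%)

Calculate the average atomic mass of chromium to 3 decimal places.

51.997 Da

Average mass = Σ (abundance × isotope mass) = 0.0435 × 49.946 + 0.8378 × 51.941 + 0.0950 × 52.941 + 0.0237 × 53.939
= 2.1727 + 43.5162 + 5.0294 + 1.2784 = 51.9967 Da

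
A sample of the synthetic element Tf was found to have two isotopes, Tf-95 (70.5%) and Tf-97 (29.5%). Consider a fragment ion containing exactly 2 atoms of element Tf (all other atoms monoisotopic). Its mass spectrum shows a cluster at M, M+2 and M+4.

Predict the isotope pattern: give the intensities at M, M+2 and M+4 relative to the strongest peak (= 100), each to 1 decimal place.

The 2 Tf atoms are independent, so intensities follow the terms of (0.705 + 0.295)^2.
P(M) = 0.705^2 = 0.497025
P(M+2) = 2 × 0.705^1 × 0.295^1 = 0.415950
P(M+4) = 0.295^2 = 0.087025
The M peak is largest (0.497025); scaling to 100 gives 100.0 : 83.7 : 17.5.

100.0 : 83.7 : 17.5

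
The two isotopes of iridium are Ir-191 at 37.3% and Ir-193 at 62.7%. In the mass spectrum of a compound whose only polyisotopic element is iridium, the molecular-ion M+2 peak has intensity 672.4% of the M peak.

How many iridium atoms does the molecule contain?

4

With n Ir atoms, P(M+2)/P(M) = C(n,1)·p^(n−1)q / p^n = n·q/p = n · 0.627/0.373.
n = 6.724 × 0.373/0.627 = 4.00 ≈ 4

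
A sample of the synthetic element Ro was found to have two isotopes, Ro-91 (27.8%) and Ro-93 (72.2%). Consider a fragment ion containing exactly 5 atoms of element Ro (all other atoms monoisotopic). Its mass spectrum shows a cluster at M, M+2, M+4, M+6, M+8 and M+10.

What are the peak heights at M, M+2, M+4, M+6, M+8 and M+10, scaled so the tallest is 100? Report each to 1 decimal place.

Expanding (0.278 + 0.722)^5:
P(M) = 0.278^5 = 0.001660
P(M+2) = 5 × 0.278^4 × 0.722^1 = 0.021562
P(M+4) = 10 × 0.278^3 × 0.722^2 = 0.111998
P(M+6) = 10 × 0.278^2 × 0.722^3 = 0.290872
P(M+8) = 5 × 0.278^1 × 0.722^4 = 0.377714
P(M+10) = 0.722^5 = 0.196194
The M+8 peak is largest (0.377714); scaling to 100 gives 0.4 : 5.7 : 29.7 : 77.0 : 100.0 : 51.9.

0.4 : 5.7 : 29.7 : 77.0 : 100.0 : 51.9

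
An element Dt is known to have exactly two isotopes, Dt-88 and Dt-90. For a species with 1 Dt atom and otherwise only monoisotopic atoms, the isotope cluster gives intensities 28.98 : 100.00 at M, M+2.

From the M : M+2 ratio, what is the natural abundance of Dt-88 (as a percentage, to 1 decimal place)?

22.5%

If p is the fraction of Dt that is Dt-88, then I(M+2)/I(M) = [C(1,1)·p^0·(1−p)] / p^1 = 1·(1−p)/p = 100.00/28.98 = 3.4507
(1−p)/p = 3.4507/1 = 3.4507  ⇒  p = 1/(1 + 3.4507) = 0.2247
Dt-88: 22.5%, Dt-90: 77.5%.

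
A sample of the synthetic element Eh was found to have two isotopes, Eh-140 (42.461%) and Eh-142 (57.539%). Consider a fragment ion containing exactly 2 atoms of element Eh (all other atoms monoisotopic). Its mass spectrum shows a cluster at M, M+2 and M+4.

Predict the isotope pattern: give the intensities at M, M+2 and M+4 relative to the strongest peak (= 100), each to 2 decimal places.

Each Eh atom is independently Eh-140 (p = 0.42461) or Eh-142 (q = 0.57539); the cluster is the binomial expansion (p + q)^2.
P(M) = 0.42461^2 = 0.180294
P(M+2) = 2 × 0.42461^1 × 0.57539^1 = 0.488633
P(M+4) = 0.57539^2 = 0.331074
The M+2 peak is largest (0.488633); scaling to 100 gives 36.90 : 100.00 : 67.76.

36.90 : 100.00 : 67.76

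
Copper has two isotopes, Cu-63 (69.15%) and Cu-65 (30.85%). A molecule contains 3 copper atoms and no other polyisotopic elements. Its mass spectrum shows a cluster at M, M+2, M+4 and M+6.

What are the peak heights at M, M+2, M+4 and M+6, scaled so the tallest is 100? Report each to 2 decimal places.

Expanding (0.6915 + 0.3085)^3:
P(M) = 0.6915^3 = 0.330656
P(M+2) = 3 × 0.6915^2 × 0.3085^1 = 0.442548
P(M+4) = 3 × 0.6915^1 × 0.3085^2 = 0.197435
P(M+6) = 0.3085^3 = 0.029361
The M+2 peak is largest (0.442548); scaling to 100 gives 74.72 : 100.00 : 44.61 : 6.63.

74.72 : 100.00 : 44.61 : 6.63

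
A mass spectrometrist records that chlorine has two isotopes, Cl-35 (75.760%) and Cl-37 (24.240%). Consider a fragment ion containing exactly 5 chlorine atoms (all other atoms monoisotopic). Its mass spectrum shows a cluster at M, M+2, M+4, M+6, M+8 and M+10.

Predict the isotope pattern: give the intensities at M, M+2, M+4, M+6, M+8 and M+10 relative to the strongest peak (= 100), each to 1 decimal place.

Expanding (0.75760 + 0.24240)^5:
P(M) = 0.75760^5 = 0.249574
P(M+2) = 5 × 0.75760^4 × 0.24240^1 = 0.399266
P(M+4) = 10 × 0.75760^3 × 0.24240^2 = 0.255497
P(M+6) = 10 × 0.75760^2 × 0.24240^3 = 0.081748
P(M+8) = 5 × 0.75760^1 × 0.24240^4 = 0.013078
P(M+10) = 0.24240^5 = 0.000837
The M+2 peak is largest (0.399266); scaling to 100 gives 62.5 : 100.0 : 64.0 : 20.5 : 3.3 : 0.2.

62.5 : 100.0 : 64.0 : 20.5 : 3.3 : 0.2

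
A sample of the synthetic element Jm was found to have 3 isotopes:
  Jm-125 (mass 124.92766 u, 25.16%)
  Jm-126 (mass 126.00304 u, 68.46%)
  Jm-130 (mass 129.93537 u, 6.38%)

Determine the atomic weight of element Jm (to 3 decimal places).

125.983 u

Ar = Σ fᵢ·mᵢ = 0.2516 × 124.92766 + 0.6846 × 126.00304 + 0.0638 × 129.93537
= 31.431799 + 86.261681 + 8.289877 = 125.983357 u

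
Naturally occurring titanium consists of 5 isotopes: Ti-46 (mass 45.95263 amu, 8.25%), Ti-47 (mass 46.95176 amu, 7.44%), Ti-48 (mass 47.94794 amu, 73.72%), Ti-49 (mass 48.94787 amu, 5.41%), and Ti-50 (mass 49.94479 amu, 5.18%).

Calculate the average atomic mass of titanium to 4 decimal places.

The abundance-weighted mean is 0.0825 × 45.95263 + 0.0744 × 46.95176 + 0.7372 × 47.94794 + 0.0541 × 48.94787 + 0.0518 × 49.94479
= 3.791092 + 3.493211 + 35.347221 + 2.648080 + 2.587140 = 47.866744 amu

47.8667 amu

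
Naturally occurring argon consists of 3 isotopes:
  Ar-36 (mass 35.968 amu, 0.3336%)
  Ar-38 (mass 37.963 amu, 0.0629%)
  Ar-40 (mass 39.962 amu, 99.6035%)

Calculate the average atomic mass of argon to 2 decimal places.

39.95 amu

Weight each isotope mass by its fractional abundance: 0.003336 × 35.968 + 0.000629 × 37.963 + 0.996035 × 39.962
= 0.1200 + 0.0239 + 39.8036 = 39.9475 amu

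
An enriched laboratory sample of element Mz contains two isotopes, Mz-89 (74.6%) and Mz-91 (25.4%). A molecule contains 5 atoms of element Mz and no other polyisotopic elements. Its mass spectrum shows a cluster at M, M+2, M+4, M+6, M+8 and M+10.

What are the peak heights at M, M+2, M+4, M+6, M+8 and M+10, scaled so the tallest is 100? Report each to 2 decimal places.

58.74 : 100.00 : 68.10 : 23.19 : 3.95 : 0.27

Each Mz atom is independently Mz-89 (p = 0.746) or Mz-91 (q = 0.254); the cluster is the binomial expansion (p + q)^5.
P(M) = 0.746^5 = 0.231044
P(M+2) = 5 × 0.746^4 × 0.254^1 = 0.393332
P(M+4) = 10 × 0.746^3 × 0.254^2 = 0.267845
P(M+6) = 10 × 0.746^2 × 0.254^3 = 0.091197
P(M+8) = 5 × 0.746^1 × 0.254^4 = 0.015525
P(M+10) = 0.254^5 = 0.001057
The M+2 peak is largest (0.393332); scaling to 100 gives 58.74 : 100.00 : 68.10 : 23.19 : 3.95 : 0.27.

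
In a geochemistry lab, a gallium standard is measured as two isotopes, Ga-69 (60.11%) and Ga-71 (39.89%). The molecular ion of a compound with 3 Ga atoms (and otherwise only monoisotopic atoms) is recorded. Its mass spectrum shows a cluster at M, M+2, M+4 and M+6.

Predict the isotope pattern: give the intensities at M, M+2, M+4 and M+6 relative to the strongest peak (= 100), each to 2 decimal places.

The 3 Ga atoms are independent, so intensities follow the terms of (0.6011 + 0.3989)^3.
P(M) = 0.6011^3 = 0.217190
P(M+2) = 3 × 0.6011^2 × 0.3989^1 = 0.432393
P(M+4) = 3 × 0.6011^1 × 0.3989^2 = 0.286943
P(M+6) = 0.3989^3 = 0.063473
The M+2 peak is largest (0.432393); scaling to 100 gives 50.23 : 100.00 : 66.36 : 14.68.

50.23 : 100.00 : 66.36 : 14.68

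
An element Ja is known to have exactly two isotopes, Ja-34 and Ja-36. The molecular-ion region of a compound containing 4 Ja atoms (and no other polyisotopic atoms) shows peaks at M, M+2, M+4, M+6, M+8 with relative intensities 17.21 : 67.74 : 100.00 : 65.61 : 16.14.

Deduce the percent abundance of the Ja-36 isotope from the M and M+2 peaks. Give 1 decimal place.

49.6%

Let p = fractional abundance of Ja-34. I(M+2)/I(M) = [C(4,1)·p^3·(1−p)] / p^4 = 4·(1−p)/p = 67.74/17.21 = 3.9361
(1−p)/p = 3.9361/4 = 0.9840  ⇒  p = 1/(1 + 0.9840) = 0.5040
Ja-34: 50.4%, Ja-36: 49.6%.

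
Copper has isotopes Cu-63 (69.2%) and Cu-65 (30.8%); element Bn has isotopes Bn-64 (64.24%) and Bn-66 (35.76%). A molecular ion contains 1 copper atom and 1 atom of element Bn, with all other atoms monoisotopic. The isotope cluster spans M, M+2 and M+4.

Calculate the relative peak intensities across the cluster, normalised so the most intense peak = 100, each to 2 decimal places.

Copper pattern (n=1): 0.6920 : 0.3080
Element Bn pattern (n=1): 0.6424 : 0.3576
Convolve the two distributions (both contribute in 2-u steps):
  M: 0.6920×0.6424 = 0.444541
  M+2: 0.6920×0.3576 + 0.3080×0.6424 = 0.445318
  M+4: 0.3080×0.3576 = 0.110141
Scale to base peak (0.445318) = 100: 99.83 : 100.00 : 24.73

99.83 : 100.00 : 24.73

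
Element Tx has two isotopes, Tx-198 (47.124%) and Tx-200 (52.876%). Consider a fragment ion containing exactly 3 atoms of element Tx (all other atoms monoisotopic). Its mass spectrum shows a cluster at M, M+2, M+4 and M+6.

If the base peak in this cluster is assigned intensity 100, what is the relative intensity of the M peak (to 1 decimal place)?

26.5

(0.47124 + 0.52876)^3 gives M 0.1046, M+2 0.3523, M+4 0.3953, M+6 0.1478; the largest is M+4.
P(M+4) = C(3,2) × 0.47124^1 × 0.52876^2 = 3 × 0.47124 × 0.27958714 = 0.395258 (base)
P(M) = C(3,0) × 0.47124^3 × 0.52876^0 = 1 × 0.10464692 × 1.0000 = 0.104647
Relative intensity = 0.104647 / 0.395258 × 100 = 26.5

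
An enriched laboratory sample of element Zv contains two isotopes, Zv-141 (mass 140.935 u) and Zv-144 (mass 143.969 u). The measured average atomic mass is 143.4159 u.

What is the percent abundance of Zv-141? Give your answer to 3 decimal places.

18.230%

Let x be the fractional abundance of Zv-141; then Zv-144 has abundance 1 − x.
140.935·x + 143.969·(1 − x) = 143.4159
(140.935 − 143.969)·x = 143.4159 − 143.969
x = -0.5531 / -3.034 = 0.18230 → 18.230% Zv-141, 81.770% Zv-144.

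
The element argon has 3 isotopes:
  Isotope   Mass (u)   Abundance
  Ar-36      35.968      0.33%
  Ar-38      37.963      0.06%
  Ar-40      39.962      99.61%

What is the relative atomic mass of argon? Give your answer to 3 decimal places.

39.948 u

Ar = Σ fᵢ·mᵢ = 0.0033 × 35.968 + 0.0006 × 37.963 + 0.9961 × 39.962
= 0.1187 + 0.0228 + 39.8061 = 39.9476 u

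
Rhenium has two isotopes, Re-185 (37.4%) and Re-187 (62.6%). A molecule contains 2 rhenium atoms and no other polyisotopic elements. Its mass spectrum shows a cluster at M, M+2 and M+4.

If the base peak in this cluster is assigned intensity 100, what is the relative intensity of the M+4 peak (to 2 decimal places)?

83.69

Binomial terms of (0.374 + 0.626)^2: M 0.1399, M+2 0.4682, M+4 0.3919 → M+2 is the base peak.
P(M+2) = C(2,1) × 0.374^1 × 0.626^1 = 2 × 0.3740 × 0.6260 = 0.468248 (base)
P(M+4) = C(2,2) × 0.374^0 × 0.626^2 = 1 × 1.0000 × 0.391876 = 0.391876
Relative intensity = 0.391876 / 0.468248 × 100 = 83.69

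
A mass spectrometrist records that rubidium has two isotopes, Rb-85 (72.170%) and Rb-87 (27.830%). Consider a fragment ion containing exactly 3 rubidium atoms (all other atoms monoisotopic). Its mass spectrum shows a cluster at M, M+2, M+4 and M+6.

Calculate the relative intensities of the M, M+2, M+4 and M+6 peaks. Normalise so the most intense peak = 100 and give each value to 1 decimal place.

86.4 : 100.0 : 38.6 : 5.0

The 3 Rb atoms are independent, so intensities follow the terms of (0.72170 + 0.27830)^3.
P(M) = 0.72170^3 = 0.375898
P(M+2) = 3 × 0.72170^2 × 0.27830^1 = 0.434858
P(M+4) = 3 × 0.72170^1 × 0.27830^2 = 0.167689
P(M+6) = 0.27830^3 = 0.021555
The M+2 peak is largest (0.434858); scaling to 100 gives 86.4 : 100.0 : 38.6 : 5.0.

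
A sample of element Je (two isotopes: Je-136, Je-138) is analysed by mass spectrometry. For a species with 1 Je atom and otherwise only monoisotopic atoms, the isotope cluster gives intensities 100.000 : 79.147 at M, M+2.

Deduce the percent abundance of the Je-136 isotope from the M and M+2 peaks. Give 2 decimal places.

55.82%

Let p = fractional abundance of Je-136. I(M+2)/I(M) = [C(1,1)·p^0·(1−p)] / p^1 = 1·(1−p)/p = 79.147/100.000 = 0.7915
(1−p)/p = 0.7915/1 = 0.7915  ⇒  p = 1/(1 + 0.7915) = 0.5582
Je-136: 55.82%, Je-138: 44.18%.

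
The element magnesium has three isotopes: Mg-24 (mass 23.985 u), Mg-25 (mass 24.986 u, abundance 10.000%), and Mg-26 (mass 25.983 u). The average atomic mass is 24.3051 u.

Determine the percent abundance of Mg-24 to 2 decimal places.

Let x and y be the fractions of Mg-24 and Mg-26. Then x + y = 1 − 0.10000 = 0.90000 and 23.985x + 25.983y = 24.3051 − 0.10000×24.986 = 21.8065.
Substituting: 23.985x + 25.983(0.90000 − x) = 21.8065
(23.985 − 25.983)x = -1.5782  ⇒  x = 0.78989, y = 0.11011
Mg-24: 78.99%, Mg-26: 11.01%.

78.99%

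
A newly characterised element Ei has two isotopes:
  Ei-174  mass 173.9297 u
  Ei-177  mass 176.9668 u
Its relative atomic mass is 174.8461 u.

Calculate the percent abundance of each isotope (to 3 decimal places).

Writing the weighted mean with unknown fraction x of Ei-174:
173.9297·x + 176.9668·(1 − x) = 174.8461
(173.9297 − 176.9668)·x = 174.8461 − 176.9668
x = -2.1207 / -3.0371 = 0.69826 → 69.826% Ei-174, 30.174% Ei-177.

Ei-174: 69.826%, Ei-177: 30.174%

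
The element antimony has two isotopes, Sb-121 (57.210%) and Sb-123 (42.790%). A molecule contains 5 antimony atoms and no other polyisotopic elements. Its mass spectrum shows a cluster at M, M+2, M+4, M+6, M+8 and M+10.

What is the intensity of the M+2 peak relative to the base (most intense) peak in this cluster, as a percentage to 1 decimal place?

66.8%

Term probabilities: M 0.0613, M+2 0.2292, M+4 0.3428, M+6 0.2564, M+8 0.0959, M+10 0.0143. Base peak = M+4.
P(M+4) = C(5,2) × 0.57210^3 × 0.42790^2 = 10 × 0.18724742 × 0.18309841 = 0.342847 (base)
P(M+2) = C(5,1) × 0.57210^4 × 0.42790^1 = 5 × 0.10712425 × 0.4279 = 0.229192
Relative intensity = 0.229192 / 0.342847 × 100 = 66.8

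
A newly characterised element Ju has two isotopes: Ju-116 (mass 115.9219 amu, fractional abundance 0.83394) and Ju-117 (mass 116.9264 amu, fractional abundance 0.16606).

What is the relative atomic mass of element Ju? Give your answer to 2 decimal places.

116.09 amu

Ar = Σ fᵢ·mᵢ = 0.83394 × 115.9219 + 0.16606 × 116.9264
= 96.67191 + 19.41680 = 116.08871 amu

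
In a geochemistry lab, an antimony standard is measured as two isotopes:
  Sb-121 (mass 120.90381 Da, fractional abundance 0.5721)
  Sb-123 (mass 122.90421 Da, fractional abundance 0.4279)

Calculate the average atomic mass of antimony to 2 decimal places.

The abundance-weighted mean is 0.5721 × 120.90381 + 0.4279 × 122.90421
= 69.169070 + 52.590711 = 121.759781 Da

121.76 Da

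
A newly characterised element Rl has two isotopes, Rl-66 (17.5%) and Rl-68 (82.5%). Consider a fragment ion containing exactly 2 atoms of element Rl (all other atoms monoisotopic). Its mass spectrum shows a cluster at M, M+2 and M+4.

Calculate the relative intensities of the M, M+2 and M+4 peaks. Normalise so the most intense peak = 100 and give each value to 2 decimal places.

4.50 : 42.42 : 100.00

Expanding (0.175 + 0.825)^2:
P(M) = 0.175^2 = 0.030625
P(M+2) = 2 × 0.175^1 × 0.825^1 = 0.288750
P(M+4) = 0.825^2 = 0.680625
The M+4 peak is largest (0.680625); scaling to 100 gives 4.50 : 42.42 : 100.00.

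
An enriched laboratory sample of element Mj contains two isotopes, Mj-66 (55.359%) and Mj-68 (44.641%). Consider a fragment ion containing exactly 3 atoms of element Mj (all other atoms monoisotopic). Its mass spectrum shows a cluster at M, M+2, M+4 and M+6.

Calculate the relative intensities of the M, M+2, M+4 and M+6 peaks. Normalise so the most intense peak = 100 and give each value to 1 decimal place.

41.3 : 100.0 : 80.6 : 21.7

Each Mj atom is independently Mj-66 (p = 0.55359) or Mj-68 (q = 0.44641); the cluster is the binomial expansion (p + q)^3.
P(M) = 0.55359^3 = 0.169654
P(M+2) = 3 × 0.55359^2 × 0.44641^1 = 0.410423
P(M+4) = 3 × 0.55359^1 × 0.44641^2 = 0.330961
P(M+6) = 0.44641^3 = 0.088961
The M+2 peak is largest (0.410423); scaling to 100 gives 41.3 : 100.0 : 80.6 : 21.7.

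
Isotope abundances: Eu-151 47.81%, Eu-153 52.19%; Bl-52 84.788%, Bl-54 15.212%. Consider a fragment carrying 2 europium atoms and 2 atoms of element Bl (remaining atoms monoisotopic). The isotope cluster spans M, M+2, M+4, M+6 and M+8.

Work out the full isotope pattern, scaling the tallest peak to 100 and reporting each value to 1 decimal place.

39.3 : 100.0 : 79.0 : 19.6 : 1.5

Europium pattern (n=2): 0.22857961 : 0.49904078 : 0.27237961
Element Bl pattern (n=2): 0.71890049 : 0.25795901 : 0.02314049
Convolve the two distributions (both contribute in 2-u steps):
  M: 0.22857961×0.71890049 = 0.164326
  M+2: 0.22857961×0.25795901 + 0.49904078×0.71890049 = 0.417725
  M+4: 0.22857961×0.02314049 + 0.49904078×0.25795901 + 0.27237961×0.71890049 = 0.329835
  M+6: 0.49904078×0.02314049 + 0.27237961×0.25795901 = 0.081811
  M+8: 0.27237961×0.02314049 = 0.006303
Scale to base peak (0.417725) = 100: 39.3 : 100.0 : 79.0 : 19.6 : 1.5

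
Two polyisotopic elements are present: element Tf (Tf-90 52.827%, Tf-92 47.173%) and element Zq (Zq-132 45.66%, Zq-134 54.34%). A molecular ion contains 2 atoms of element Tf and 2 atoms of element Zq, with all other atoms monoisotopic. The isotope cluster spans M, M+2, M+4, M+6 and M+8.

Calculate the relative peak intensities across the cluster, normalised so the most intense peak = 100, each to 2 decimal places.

Element Tf pattern (n=2): 0.27906919 : 0.49840161 : 0.22252919
Element Zq pattern (n=2): 0.20848356 : 0.49623288 : 0.29528356
Convolve the two distributions (both contribute in 2-u steps):
  M: 0.27906919×0.20848356 = 0.058181
  M+2: 0.27906919×0.49623288 + 0.49840161×0.20848356 = 0.242392
  M+4: 0.27906919×0.29528356 + 0.49840161×0.49623288 + 0.22252919×0.20848356 = 0.376121
  M+6: 0.49840161×0.29528356 + 0.22252919×0.49623288 = 0.257596
  M+8: 0.22252919×0.29528356 = 0.065709
Scale to base peak (0.376121) = 100: 15.47 : 64.45 : 100.00 : 68.49 : 17.47

15.47 : 64.45 : 100.00 : 68.49 : 17.47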